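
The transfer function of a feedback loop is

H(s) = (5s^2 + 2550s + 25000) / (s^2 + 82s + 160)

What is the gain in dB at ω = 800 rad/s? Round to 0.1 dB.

Substitute s = j800:
Numerator: 5(j800)^2 + 2550(j800) + 25000 = -3175000 + j2040000
Denominator: (j800)^2 + 82(j800) + 160 = -639840 + j65600
|N| = √(3175000² + 2040000²) ≈ 3.7739e+06, ∠N ≈ 147.28°
|D| = √(639840² + 65600²) ≈ 6.4319e+05, ∠D ≈ 174.15°
|H| = 3.7739e+06 / 6.4319e+05 ≈ 5.8675
Gain = 20 log₁₀(5.8675) ≈ 15.37 dB

15.4 dB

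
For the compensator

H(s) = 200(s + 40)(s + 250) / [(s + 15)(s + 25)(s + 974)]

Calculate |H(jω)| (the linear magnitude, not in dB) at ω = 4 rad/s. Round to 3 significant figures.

5.25

At s = jω = j4:
zero (s+40): 40 + j4 → |·| = √(40²+4²) = √1616 ≈ 40.2, ∠ = arctan(4/40) ≈ 5.71°
zero (s+250): 250 + j4 → |·| = √(250²+4²) = √62516 ≈ 250.03, ∠ = arctan(4/250) ≈ 0.92°
pole (s+15): 15 + j4 → |·| = √(15²+4²) = √241 ≈ 15.524, ∠ = arctan(4/15) ≈ 14.93°
pole (s+25): 25 + j4 → |·| = √(25²+4²) = √641 ≈ 25.318, ∠ = arctan(4/25) ≈ 9.09°
pole (s+974): 974 + j4 → |·| = √(974²+4²) = √948692 ≈ 974.01, ∠ = arctan(4/974) ≈ 0.24°
|H| = 200 · 10051 / 3.8282e+05 ≈ 5.251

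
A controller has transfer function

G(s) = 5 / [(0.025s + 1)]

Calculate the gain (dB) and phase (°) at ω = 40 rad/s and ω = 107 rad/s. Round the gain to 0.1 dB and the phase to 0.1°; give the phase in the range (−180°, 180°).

ω = 40: 11.0 dB, -45.0°; ω = 107: 4.9 dB, -69.5°

At ω = 40 rad/s:
pole (1 + j40·0.025) = 1 + j1 → |·| ≈ 1.4142, ∠ ≈ 45.00°
|G| = 5 · 1 / (1.4142) ≈ 3.5356
Gain = 20 log₁₀(3.5356) ≈ 10.97 dB
∠G = (0°) − (45.00°) = -45.00°

At ω = 107 rad/s:
pole (1 + j107·0.025) = 1 + j2.675 → |·| ≈ 2.8558, ∠ ≈ 69.50°
|G| = 5 · 1 / (2.8558) ≈ 1.7508
Gain = 20 log₁₀(1.7508) ≈ 4.86 dB
∠G = (0°) − (69.50°) = -69.50°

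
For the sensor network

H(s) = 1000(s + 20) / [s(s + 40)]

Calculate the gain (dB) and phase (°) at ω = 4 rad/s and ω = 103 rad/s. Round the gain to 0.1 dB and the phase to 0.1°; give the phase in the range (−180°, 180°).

ω = 4: 42.1 dB, -84.4°; ω = 103: 19.3 dB, -79.8°

At s = jω = j4:
zero (s+20): 20 + j4 → |·| = √(20²+4²) = √416 ≈ 20.396, ∠ = arctan(4/20) ≈ 11.31°
pole (s+40): 40 + j4 → |·| = √(40²+4²) = √1616 ≈ 40.2, ∠ = arctan(4/40) ≈ 5.71°
pole at origin: |s| = 4, ∠ = 90.00° (in denominator)
|H| = 1000 · 20.396 / 160.8 ≈ 126.84
Gain = 20 log₁₀(126.84) ≈ 42.07 dB
∠H = 11.31° − 95.71° = -84.40°

At s = jω = j103:
zero (s+20): 20 + j103 → |·| = √(20²+103²) = √11009 ≈ 104.92, ∠ = arctan(103/20) ≈ 79.01°
pole (s+40): 40 + j103 → |·| = √(40²+103²) = √12209 ≈ 110.49, ∠ = arctan(103/40) ≈ 68.78°
pole at origin: |s| = 103, ∠ = 90.00° (in denominator)
|H| = 1000 · 104.92 / 11380 ≈ 9.2197
Gain = 20 log₁₀(9.2197) ≈ 19.29 dB
∠H = 79.01° − 158.78° = -79.77°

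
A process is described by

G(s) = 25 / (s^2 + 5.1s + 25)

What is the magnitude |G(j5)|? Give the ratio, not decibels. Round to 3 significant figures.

At s = jω = j5:
quadratic: (j5)² + 5.1·j5 + 25 = 0 + j25.5 → |·| ≈ 25.5, ∠ ≈ 90.00°
|G| = 25 / 25.5 ≈ 0.98039

0.980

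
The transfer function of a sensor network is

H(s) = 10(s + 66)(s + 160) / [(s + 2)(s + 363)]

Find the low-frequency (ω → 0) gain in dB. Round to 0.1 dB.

H(0) = 10·66·160 / (2·363) ≈ 145.45
20 log₁₀(145.45) ≈ 43.25 dB

43.3 dB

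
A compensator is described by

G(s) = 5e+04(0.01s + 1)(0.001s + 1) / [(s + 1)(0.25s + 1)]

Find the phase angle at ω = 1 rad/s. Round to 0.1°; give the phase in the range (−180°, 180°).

-58.4°

At ω = 1 rad/s:
zero (1 + j1·0.01) = 1 + j0.01 → |·| ≈ 1, ∠ ≈ 0.57°
zero (1 + j1·0.001) = 1 + j0.001 → |·| ≈ 1, ∠ ≈ 0.06°
pole (1 + j1·1) = 1 + j1 → |·| ≈ 1.4142, ∠ ≈ 45.00°
pole (1 + j1·0.25) = 1 + j0.25 → |·| ≈ 1.0308, ∠ ≈ 14.04°
∠G = (0.57° + 0.06°) − (45.00° + 14.04°) = -58.41°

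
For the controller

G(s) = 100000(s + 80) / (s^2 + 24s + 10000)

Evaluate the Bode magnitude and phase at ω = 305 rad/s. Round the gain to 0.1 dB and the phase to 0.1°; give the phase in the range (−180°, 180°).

51.6 dB, -99.7°

At s = jω = j305:
zero (s+80): 80 + j305 → |·| = √(80²+305²) = √99425 ≈ 315.32, ∠ = arctan(305/80) ≈ 75.30°
quadratic: (j305)² + 24·j305 + 10000 = -83025 + j7320 → |·| ≈ 83347, ∠ ≈ 174.96°
|G| = 100000 · 315.32 / 83347 ≈ 378.32
Gain = 20 log₁₀(378.32) ≈ 51.56 dB
∠G = 75.30° − 174.96° = -99.66°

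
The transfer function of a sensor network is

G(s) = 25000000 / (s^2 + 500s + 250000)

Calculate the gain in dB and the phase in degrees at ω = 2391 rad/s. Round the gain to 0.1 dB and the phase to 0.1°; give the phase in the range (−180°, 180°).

13.0 dB, -167.7°

At s = jω = j2391:
quadratic: (j2391)² + 500·j2391 + 250000 = -5466881 + j1195500 → |·| ≈ 5.5961e+06, ∠ ≈ 167.66°
|G| = 25000000 / 5.5961e+06 ≈ 4.4674
Gain = 20 log₁₀(4.4674) ≈ 13.00 dB
∠G = 0.00° − 167.66° = -167.66°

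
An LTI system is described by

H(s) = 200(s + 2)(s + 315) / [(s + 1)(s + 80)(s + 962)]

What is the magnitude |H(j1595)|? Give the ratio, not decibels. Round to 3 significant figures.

At s = jω = j1595:
zero (s+2): 2 + j1595 → |·| = √(2²+1595²) = √2544029 ≈ 1595, ∠ = arctan(1595/2) ≈ 89.93°
zero (s+315): 315 + j1595 → |·| = √(315²+1595²) = √2643250 ≈ 1625.8, ∠ = arctan(1595/315) ≈ 78.83°
pole (s+1): 1 + j1595 → |·| = √(1²+1595²) = √2544026 ≈ 1595, ∠ = arctan(1595/1) ≈ 89.96°
pole (s+80): 80 + j1595 → |·| = √(80²+1595²) = √2550425 ≈ 1597, ∠ = arctan(1595/80) ≈ 87.13°
pole (s+962): 962 + j1595 → |·| = √(962²+1595²) = √3469469 ≈ 1862.7, ∠ = arctan(1595/962) ≈ 58.90°
|H| = 200 · 2.5932e+06 / 4.7447e+09 ≈ 0.10931

0.109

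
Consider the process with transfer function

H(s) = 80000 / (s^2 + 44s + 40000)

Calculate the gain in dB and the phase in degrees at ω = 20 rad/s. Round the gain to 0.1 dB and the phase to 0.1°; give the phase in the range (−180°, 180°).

At s = jω = j20:
quadratic: (j20)² + 44·j20 + 40000 = 39600 + j880 → |·| ≈ 39610, ∠ ≈ 1.27°
|H| = 80000 / 39610 ≈ 2.0197
Gain = 20 log₁₀(2.0197) ≈ 6.11 dB
∠H = 0.00° − 1.27° = -1.27°

6.1 dB, -1.3°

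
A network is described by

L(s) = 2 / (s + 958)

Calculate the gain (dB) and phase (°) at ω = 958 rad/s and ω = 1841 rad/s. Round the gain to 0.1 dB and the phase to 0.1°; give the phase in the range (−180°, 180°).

Substitute s = j958:
Numerator: 2 = 2 + j0
Denominator: (j958) + 958 = 958 + j958
|N| = √(2² + 0²) ≈ 2, ∠N ≈ 0.00°
|D| = √(958² + 958²) ≈ 1354.8, ∠D ≈ 45.00°
|L| = 2 / 1354.8 ≈ 0.0014762
Gain = 20 log₁₀(0.0014762) ≈ -56.62 dB
∠L = 0.00° − 45.00° = -45.00°

Substitute s = j1841:
Numerator: 2 = 2 + j0
Denominator: (j1841) + 958 = 958 + j1841
|N| = √(2² + 0²) ≈ 2, ∠N ≈ 0.00°
|D| = √(958² + 1841²) ≈ 2075.3, ∠D ≈ 62.51°
|L| = 2 / 2075.3 ≈ 0.00096372
Gain = 20 log₁₀(0.00096372) ≈ -60.32 dB
∠L = 0.00° − 62.51° = -62.51°

ω = 958: -56.6 dB, -45.0°; ω = 1841: -60.3 dB, -62.5°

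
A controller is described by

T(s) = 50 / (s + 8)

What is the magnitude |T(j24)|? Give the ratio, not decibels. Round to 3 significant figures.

1.98

At s = jω = j24:
pole (s+8): 8 + j24 → |·| = √(8²+24²) = √640 ≈ 25.298, ∠ = arctan(24/8) ≈ 71.57°
|T| = 50 / 25.298 ≈ 1.9764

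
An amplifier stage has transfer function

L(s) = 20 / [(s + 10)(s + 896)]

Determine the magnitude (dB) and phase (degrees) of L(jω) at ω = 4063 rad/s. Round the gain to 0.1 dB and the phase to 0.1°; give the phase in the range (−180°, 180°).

At s = jω = j4063:
pole (s+10): 10 + j4063 → |·| = √(10²+4063²) = √16508069 ≈ 4063, ∠ = arctan(4063/10) ≈ 89.86°
pole (s+896): 896 + j4063 → |·| = √(896²+4063²) = √17310785 ≈ 4160.6, ∠ = arctan(4063/896) ≈ 77.56°
|L| = 20 / 1.6905e+07 ≈ 1.1831e-06
Gain = 20 log₁₀(1.1831e-06) ≈ -118.54 dB
∠L = 0.00° − 167.42° = -167.42°

-118.5 dB, -167.4°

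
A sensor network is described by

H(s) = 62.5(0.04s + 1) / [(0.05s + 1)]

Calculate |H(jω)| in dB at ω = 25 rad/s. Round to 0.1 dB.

At ω = 25 rad/s:
zero (1 + j25·0.04) = 1 + j1 → |·| ≈ 1.4142, ∠ ≈ 45.00°
pole (1 + j25·0.05) = 1 + j1.25 → |·| ≈ 1.6008, ∠ ≈ 51.34°
|H| = 62.5 · 1.4142 / (1.6008) ≈ 55.215
Gain = 20 log₁₀(55.215) ≈ 34.84 dB

34.8 dB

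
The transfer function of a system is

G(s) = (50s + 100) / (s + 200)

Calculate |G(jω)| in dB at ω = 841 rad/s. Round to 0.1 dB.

Substitute s = j841:
Numerator: 50(j841) + 100 = 100 + j42050
Denominator: (j841) + 200 = 200 + j841
|N| = √(100² + 42050²) ≈ 42050, ∠N ≈ 89.86°
|D| = √(200² + 841²) ≈ 864.45, ∠D ≈ 76.62°
|G| = 42050 / 864.45 ≈ 48.644
Gain = 20 log₁₀(48.644) ≈ 33.74 dB

33.7 dB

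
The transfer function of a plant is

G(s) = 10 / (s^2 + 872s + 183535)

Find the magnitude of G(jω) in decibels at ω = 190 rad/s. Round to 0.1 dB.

-86.9 dB

Substitute s = j190:
Numerator: 10 = 10 + j0
Denominator: (j190)^2 + 872(j190) + 183535 = 147435 + j165680
|N| = √(10² + 0²) ≈ 10, ∠N ≈ 0.00°
|D| = √(147435² + 165680²) ≈ 2.2178e+05, ∠D ≈ 48.33°
|G| = 10 / 2.2178e+05 ≈ 4.509e-05
Gain = 20 log₁₀(4.509e-05) ≈ -86.92 dB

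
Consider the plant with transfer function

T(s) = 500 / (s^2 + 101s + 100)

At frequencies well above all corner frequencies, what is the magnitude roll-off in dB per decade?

Each pole contributes −20 dB/decade at high frequency; each zero contributes +20 dB/decade.
Net: 0 zero(s) − 2 pole(s) → -40 dB/decade.

-40 dB/decade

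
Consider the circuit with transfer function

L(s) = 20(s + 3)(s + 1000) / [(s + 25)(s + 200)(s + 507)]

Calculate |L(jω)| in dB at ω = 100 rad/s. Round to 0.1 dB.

At s = jω = j100:
zero (s+3): 3 + j100 → |·| = √(3²+100²) = √10009 ≈ 100.04, ∠ = arctan(100/3) ≈ 88.28°
zero (s+1000): 1000 + j100 → |·| = √(1000²+100²) = √1010000 ≈ 1005, ∠ = arctan(100/1000) ≈ 5.71°
pole (s+25): 25 + j100 → |·| = √(25²+100²) = √10625 ≈ 103.08, ∠ = arctan(100/25) ≈ 75.96°
pole (s+200): 200 + j100 → |·| = √(200²+100²) = √50000 ≈ 223.61, ∠ = arctan(100/200) ≈ 26.57°
pole (s+507): 507 + j100 → |·| = √(507²+100²) = √267049 ≈ 516.77, ∠ = arctan(100/507) ≈ 11.16°
|L| = 20 · 1.0054e+05 / 1.1911e+07 ≈ 0.16882
Gain = 20 log₁₀(0.16882) ≈ -15.45 dB

-15.5 dB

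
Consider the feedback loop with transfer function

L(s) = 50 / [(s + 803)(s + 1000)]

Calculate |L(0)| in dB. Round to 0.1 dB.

L(0) = 50 / (803·1000) ≈ 6.2267e-05
20 log₁₀(6.2267e-05) ≈ -84.11 dB

-84.1 dB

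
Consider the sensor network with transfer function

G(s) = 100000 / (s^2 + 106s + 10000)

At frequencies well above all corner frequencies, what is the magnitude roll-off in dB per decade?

Each pole contributes −20 dB/decade at high frequency; each zero contributes +20 dB/decade.
Net: 0 zero(s) − 2 pole(s) → -40 dB/decade.

-40 dB/decade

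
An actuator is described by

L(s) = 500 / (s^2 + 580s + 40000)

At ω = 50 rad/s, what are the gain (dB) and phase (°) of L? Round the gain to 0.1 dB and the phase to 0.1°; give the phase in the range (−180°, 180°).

Substitute s = j50:
Numerator: 500 = 500 + j0
Denominator: (j50)^2 + 580(j50) + 40000 = 37500 + j29000
|N| = √(500² + 0²) ≈ 500, ∠N ≈ 0.00°
|D| = √(37500² + 29000²) ≈ 47405, ∠D ≈ 37.72°
|L| = 500 / 47405 ≈ 0.010547
Gain = 20 log₁₀(0.010547) ≈ -39.54 dB
∠L = 0.00° − 37.72° = -37.72°

-39.5 dB, -37.7°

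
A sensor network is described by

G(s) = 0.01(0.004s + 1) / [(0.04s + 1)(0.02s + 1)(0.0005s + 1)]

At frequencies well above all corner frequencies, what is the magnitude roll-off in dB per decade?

Each pole contributes −20 dB/decade at high frequency; each zero contributes +20 dB/decade.
Net: 1 zero(s) − 3 pole(s) → -40 dB/decade.

-40 dB/decade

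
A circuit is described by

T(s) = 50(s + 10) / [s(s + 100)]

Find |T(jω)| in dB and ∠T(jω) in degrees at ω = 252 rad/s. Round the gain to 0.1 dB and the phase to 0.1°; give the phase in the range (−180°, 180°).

At s = jω = j252:
zero (s+10): 10 + j252 → |·| = √(10²+252²) = √63604 ≈ 252.2, ∠ = arctan(252/10) ≈ 87.73°
pole (s+100): 100 + j252 → |·| = √(100²+252²) = √73504 ≈ 271.12, ∠ = arctan(252/100) ≈ 68.36°
pole at origin: |s| = 252, ∠ = 90.00° (in denominator)
|T| = 50 · 252.2 / 68322 ≈ 0.18457
Gain = 20 log₁₀(0.18457) ≈ -14.68 dB
∠T = 87.73° − 158.36° = -70.63°

-14.7 dB, -70.6°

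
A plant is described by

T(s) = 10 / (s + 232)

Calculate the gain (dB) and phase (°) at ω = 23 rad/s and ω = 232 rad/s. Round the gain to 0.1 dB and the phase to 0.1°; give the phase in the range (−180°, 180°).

ω = 23: -27.4 dB, -5.7°; ω = 232: -30.3 dB, -45.0°

Substitute s = j23:
Numerator: 10 = 10 + j0
Denominator: (j23) + 232 = 232 + j23
|N| = √(10² + 0²) ≈ 10, ∠N ≈ 0.00°
|D| = √(232² + 23²) ≈ 233.14, ∠D ≈ 5.66°
|T| = 10 / 233.14 ≈ 0.042893
Gain = 20 log₁₀(0.042893) ≈ -27.35 dB
∠T = 0.00° − 5.66° = -5.66°

Substitute s = j232:
Numerator: 10 = 10 + j0
Denominator: (j232) + 232 = 232 + j232
|N| = √(10² + 0²) ≈ 10, ∠N ≈ 0.00°
|D| = √(232² + 232²) ≈ 328.1, ∠D ≈ 45.00°
|T| = 10 / 328.1 ≈ 0.030479
Gain = 20 log₁₀(0.030479) ≈ -30.32 dB
∠T = 0.00° − 45.00° = -45.00°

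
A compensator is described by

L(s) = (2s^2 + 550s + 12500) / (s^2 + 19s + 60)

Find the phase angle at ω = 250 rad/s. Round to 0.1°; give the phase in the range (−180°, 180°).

Substitute s = j250:
Numerator: 2(j250)^2 + 550(j250) + 12500 = -112500 + j137500
Denominator: (j250)^2 + 19(j250) + 60 = -62440 + j4750
|N| = √(112500² + 137500²) ≈ 1.7766e+05, ∠N ≈ 129.29°
|D| = √(62440² + 4750²) ≈ 62620, ∠D ≈ 175.65°
∠L = 129.29° − 175.65° = -46.36°

-46.4°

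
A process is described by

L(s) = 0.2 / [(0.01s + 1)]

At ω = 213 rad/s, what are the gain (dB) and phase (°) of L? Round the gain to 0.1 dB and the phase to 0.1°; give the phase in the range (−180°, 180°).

At ω = 213 rad/s:
pole (1 + j213·0.01) = 1 + j2.13 → |·| ≈ 2.3531, ∠ ≈ 64.85°
|L| = 0.2 · 1 / (2.3531) ≈ 0.084994
Gain = 20 log₁₀(0.084994) ≈ -21.41 dB
∠L = (0°) − (64.85°) = -64.85°

-21.4 dB, -64.9°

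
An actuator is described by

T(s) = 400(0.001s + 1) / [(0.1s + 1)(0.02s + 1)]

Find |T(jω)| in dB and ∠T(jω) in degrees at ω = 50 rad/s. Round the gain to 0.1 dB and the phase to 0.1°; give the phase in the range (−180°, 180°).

At ω = 50 rad/s:
zero (1 + j50·0.001) = 1 + j0.05 → |·| ≈ 1.0012, ∠ ≈ 2.86°
pole (1 + j50·0.1) = 1 + j5 → |·| ≈ 5.099, ∠ ≈ 78.69°
pole (1 + j50·0.02) = 1 + j1 → |·| ≈ 1.4142, ∠ ≈ 45.00°
|T| = 400 · 1.0012 / (5.099 · 1.4142) ≈ 55.537
Gain = 20 log₁₀(55.537) ≈ 34.89 dB
∠T = (2.86°) − (78.69° + 45.00°) = -120.83°

34.9 dB, -120.8°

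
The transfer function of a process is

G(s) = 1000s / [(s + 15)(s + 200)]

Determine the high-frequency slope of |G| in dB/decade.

Each pole contributes −20 dB/decade at high frequency; each zero contributes +20 dB/decade.
Net: 1 zero(s) − 2 pole(s) → -20 dB/decade.

-20 dB/decade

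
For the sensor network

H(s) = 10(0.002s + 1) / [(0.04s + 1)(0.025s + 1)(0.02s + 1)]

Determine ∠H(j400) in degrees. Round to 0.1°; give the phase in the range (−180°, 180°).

At ω = 400 rad/s:
zero (1 + j400·0.002) = 1 + j0.8 → |·| ≈ 1.2806, ∠ ≈ 38.66°
pole (1 + j400·0.04) = 1 + j16 → |·| ≈ 16.031, ∠ ≈ 86.42°
pole (1 + j400·0.025) = 1 + j10 → |·| ≈ 10.05, ∠ ≈ 84.29°
pole (1 + j400·0.02) = 1 + j8 → |·| ≈ 8.0623, ∠ ≈ 82.87°
∠H = (38.66°) − (86.42° + 84.29° + 82.87°) = -214.92° ≡ 145.08° (principal value)

145.1°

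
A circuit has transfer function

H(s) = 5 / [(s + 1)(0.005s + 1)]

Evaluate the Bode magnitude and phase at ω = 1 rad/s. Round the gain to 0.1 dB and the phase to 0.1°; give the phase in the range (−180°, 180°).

At ω = 1 rad/s:
pole (1 + j1·1) = 1 + j1 → |·| ≈ 1.4142, ∠ ≈ 45.00°
pole (1 + j1·0.005) = 1 + j0.005 → |·| ≈ 1, ∠ ≈ 0.29°
|H| = 5 · 1 / (1.4142 · 1) ≈ 3.5356
Gain = 20 log₁₀(3.5356) ≈ 10.97 dB
∠H = (0°) − (45.00° + 0.29°) = -45.29°

11.0 dB, -45.3°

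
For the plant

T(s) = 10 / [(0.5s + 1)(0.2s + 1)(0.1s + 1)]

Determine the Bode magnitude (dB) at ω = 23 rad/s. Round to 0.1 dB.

At ω = 23 rad/s:
pole (1 + j23·0.5) = 1 + j11.5 → |·| ≈ 11.543, ∠ ≈ 85.03°
pole (1 + j23·0.2) = 1 + j4.6 → |·| ≈ 4.7074, ∠ ≈ 77.74°
pole (1 + j23·0.1) = 1 + j2.3 → |·| ≈ 2.508, ∠ ≈ 66.50°
|T| = 10 · 1 / (11.543 · 4.7074 · 2.508) ≈ 0.073379
Gain = 20 log₁₀(0.073379) ≈ -22.69 dB

-22.7 dB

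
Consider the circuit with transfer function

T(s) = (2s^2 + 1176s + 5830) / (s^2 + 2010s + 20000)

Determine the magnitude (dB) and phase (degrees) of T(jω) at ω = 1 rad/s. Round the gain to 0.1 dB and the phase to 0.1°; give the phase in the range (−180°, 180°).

Substitute s = j1:
Numerator: 2(j1)^2 + 1176(j1) + 5830 = 5828 + j1176
Denominator: (j1)^2 + 2010(j1) + 20000 = 19999 + j2010
|N| = √(5828² + 1176²) ≈ 5945.5, ∠N ≈ 11.41°
|D| = √(19999² + 2010²) ≈ 20100, ∠D ≈ 5.74°
|T| = 5945.5 / 20100 ≈ 0.2958
Gain = 20 log₁₀(0.2958) ≈ -10.58 dB
∠T = 11.41° − 5.74° = 5.67°

-10.6 dB, 5.7°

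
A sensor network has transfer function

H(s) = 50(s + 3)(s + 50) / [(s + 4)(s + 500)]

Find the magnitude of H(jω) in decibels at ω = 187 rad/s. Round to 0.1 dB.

At s = jω = j187:
zero (s+3): 3 + j187 → |·| = √(3²+187²) = √34978 ≈ 187.02, ∠ = arctan(187/3) ≈ 89.08°
zero (s+50): 50 + j187 → |·| = √(50²+187²) = √37469 ≈ 193.57, ∠ = arctan(187/50) ≈ 75.03°
pole (s+4): 4 + j187 → |·| = √(4²+187²) = √34985 ≈ 187.04, ∠ = arctan(187/4) ≈ 88.77°
pole (s+500): 500 + j187 → |·| = √(500²+187²) = √284969 ≈ 533.82, ∠ = arctan(187/500) ≈ 20.51°
|H| = 50 · 36201 / 99846 ≈ 18.128
Gain = 20 log₁₀(18.128) ≈ 25.17 dB

25.2 dB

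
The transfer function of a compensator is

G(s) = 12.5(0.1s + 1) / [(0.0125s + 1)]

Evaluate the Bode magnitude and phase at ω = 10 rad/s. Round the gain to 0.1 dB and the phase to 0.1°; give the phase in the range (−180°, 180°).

At ω = 10 rad/s:
zero (1 + j10·0.1) = 1 + j1 → |·| ≈ 1.4142, ∠ ≈ 45.00°
pole (1 + j10·0.0125) = 1 + j0.125 → |·| ≈ 1.0078, ∠ ≈ 7.13°
|G| = 12.5 · 1.4142 / (1.0078) ≈ 17.541
Gain = 20 log₁₀(17.541) ≈ 24.88 dB
∠G = (45.00°) − (7.13°) = 37.87°

24.9 dB, 37.9°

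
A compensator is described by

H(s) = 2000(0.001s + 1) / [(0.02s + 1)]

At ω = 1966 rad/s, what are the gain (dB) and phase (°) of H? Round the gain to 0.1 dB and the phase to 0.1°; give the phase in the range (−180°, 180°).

41.0 dB, -25.5°

At ω = 1966 rad/s:
zero (1 + j1966·0.001) = 1 + j1.966 → |·| ≈ 2.2057, ∠ ≈ 63.04°
pole (1 + j1966·0.02) = 1 + j39.32 → |·| ≈ 39.333, ∠ ≈ 88.54°
|H| = 2000 · 2.2057 / (39.333) ≈ 112.16
Gain = 20 log₁₀(112.16) ≈ 41.00 dB
∠H = (63.04°) − (88.54°) = -25.50°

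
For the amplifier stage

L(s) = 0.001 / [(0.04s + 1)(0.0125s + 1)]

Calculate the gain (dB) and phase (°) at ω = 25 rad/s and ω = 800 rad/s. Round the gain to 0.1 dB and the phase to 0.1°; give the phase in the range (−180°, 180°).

At ω = 25 rad/s:
pole (1 + j25·0.04) = 1 + j1 → |·| ≈ 1.4142, ∠ ≈ 45.00°
pole (1 + j25·0.0125) = 1 + j0.3125 → |·| ≈ 1.0477, ∠ ≈ 17.35°
|L| = 0.001 · 1 / (1.4142 · 1.0477) ≈ 0.00067492
Gain = 20 log₁₀(0.00067492) ≈ -63.41 dB
∠L = (0°) − (45.00° + 17.35°) = -62.35°

At ω = 800 rad/s:
pole (1 + j800·0.04) = 1 + j32 → |·| ≈ 32.016, ∠ ≈ 88.21°
pole (1 + j800·0.0125) = 1 + j10 → |·| ≈ 10.05, ∠ ≈ 84.29°
|L| = 0.001 · 1 / (32.016 · 10.05) ≈ 3.1079e-06
Gain = 20 log₁₀(3.1079e-06) ≈ -110.15 dB
∠L = (0°) − (88.21° + 84.29°) = -172.50°

ω = 25: -63.4 dB, -62.4°; ω = 800: -110.2 dB, -172.5°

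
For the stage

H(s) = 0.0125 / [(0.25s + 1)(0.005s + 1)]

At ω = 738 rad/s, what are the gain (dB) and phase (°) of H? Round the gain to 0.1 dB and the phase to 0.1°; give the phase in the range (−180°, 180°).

At ω = 738 rad/s:
pole (1 + j738·0.25) = 1 + j184.5 → |·| ≈ 184.5, ∠ ≈ 89.69°
pole (1 + j738·0.005) = 1 + j3.69 → |·| ≈ 3.8231, ∠ ≈ 74.84°
|H| = 0.0125 · 1 / (184.5 · 3.8231) ≈ 1.7721e-05
Gain = 20 log₁₀(1.7721e-05) ≈ -95.03 dB
∠H = (0°) − (89.69° + 74.84°) = -164.53°

-95.0 dB, -164.5°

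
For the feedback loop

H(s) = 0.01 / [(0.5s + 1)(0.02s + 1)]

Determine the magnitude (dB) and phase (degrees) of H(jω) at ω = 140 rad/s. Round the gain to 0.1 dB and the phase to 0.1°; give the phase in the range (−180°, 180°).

At ω = 140 rad/s:
pole (1 + j140·0.5) = 1 + j70 → |·| ≈ 70.007, ∠ ≈ 89.18°
pole (1 + j140·0.02) = 1 + j2.8 → |·| ≈ 2.9732, ∠ ≈ 70.35°
|H| = 0.01 · 1 / (70.007 · 2.9732) ≈ 4.8043e-05
Gain = 20 log₁₀(4.8043e-05) ≈ -86.37 dB
∠H = (0°) − (89.18° + 70.35°) = -159.53°

-86.4 dB, -159.5°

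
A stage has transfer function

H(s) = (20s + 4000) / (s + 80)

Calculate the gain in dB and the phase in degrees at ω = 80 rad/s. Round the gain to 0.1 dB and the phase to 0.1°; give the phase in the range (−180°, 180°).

31.6 dB, -23.2°

Substitute s = j80:
Numerator: 20(j80) + 4000 = 4000 + j1600
Denominator: (j80) + 80 = 80 + j80
|N| = √(4000² + 1600²) ≈ 4308.1, ∠N ≈ 21.80°
|D| = √(80² + 80²) ≈ 113.14, ∠D ≈ 45.00°
|H| = 4308.1 / 113.14 ≈ 38.078
Gain = 20 log₁₀(38.078) ≈ 31.61 dB
∠H = 21.80° − 45.00° = -23.20°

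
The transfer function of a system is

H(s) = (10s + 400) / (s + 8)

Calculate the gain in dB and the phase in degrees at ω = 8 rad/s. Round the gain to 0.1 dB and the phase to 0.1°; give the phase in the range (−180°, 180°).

Substitute s = j8:
Numerator: 10(j8) + 400 = 400 + j80
Denominator: (j8) + 8 = 8 + j8
|N| = √(400² + 80²) ≈ 407.92, ∠N ≈ 11.31°
|D| = √(8² + 8²) ≈ 11.314, ∠D ≈ 45.00°
|H| = 407.92 / 11.314 ≈ 36.054
Gain = 20 log₁₀(36.054) ≈ 31.14 dB
∠H = 11.31° − 45.00° = -33.69°

31.1 dB, -33.7°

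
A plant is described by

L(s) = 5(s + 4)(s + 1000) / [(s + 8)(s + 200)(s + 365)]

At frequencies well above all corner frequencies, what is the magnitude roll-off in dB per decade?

-20 dB/decade

Each pole contributes −20 dB/decade at high frequency; each zero contributes +20 dB/decade.
Net: 2 zero(s) − 3 pole(s) → -20 dB/decade.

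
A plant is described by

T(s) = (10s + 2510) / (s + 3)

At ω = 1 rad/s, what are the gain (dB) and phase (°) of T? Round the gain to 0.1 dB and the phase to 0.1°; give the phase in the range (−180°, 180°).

Substitute s = j1:
Numerator: 10(j1) + 2510 = 2510 + j10
Denominator: (j1) + 3 = 3 + j1
|N| = √(2510² + 10²) ≈ 2510, ∠N ≈ 0.23°
|D| = √(3² + 1²) ≈ 3.1623, ∠D ≈ 18.43°
|T| = 2510 / 3.1623 ≈ 793.73
Gain = 20 log₁₀(793.73) ≈ 57.99 dB
∠T = 0.23° − 18.43° = -18.20°

58.0 dB, -18.2°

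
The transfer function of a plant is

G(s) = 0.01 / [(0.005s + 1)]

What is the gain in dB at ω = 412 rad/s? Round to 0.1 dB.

-47.2 dB

At ω = 412 rad/s:
pole (1 + j412·0.005) = 1 + j2.06 → |·| ≈ 2.2899, ∠ ≈ 64.11°
|G| = 0.01 · 1 / (2.2899) ≈ 0.004367
Gain = 20 log₁₀(0.004367) ≈ -47.20 dB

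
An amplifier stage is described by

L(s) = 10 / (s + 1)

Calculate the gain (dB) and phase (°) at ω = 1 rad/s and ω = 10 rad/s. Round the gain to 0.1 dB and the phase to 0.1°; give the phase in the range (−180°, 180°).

ω = 1: 17.0 dB, -45.0°; ω = 10: -0.0 dB, -84.3°

At s = jω = j1:
pole (s+1): 1 + j1 → |·| = √(1²+1²) = √2 ≈ 1.4142, ∠ = arctan(1/1) ≈ 45.00°
|L| = 10 / 1.4142 ≈ 7.0711
Gain = 20 log₁₀(7.0711) ≈ 16.99 dB
∠L = 0.00° − 45.00° = -45.00°

At s = jω = j10:
pole (s+1): 1 + j10 → |·| = √(1²+10²) = √101 ≈ 10.05, ∠ = arctan(10/1) ≈ 84.29°
|L| = 10 / 10.05 ≈ 0.99502
Gain = 20 log₁₀(0.99502) ≈ -0.04 dB
∠L = 0.00° − 84.29° = -84.29°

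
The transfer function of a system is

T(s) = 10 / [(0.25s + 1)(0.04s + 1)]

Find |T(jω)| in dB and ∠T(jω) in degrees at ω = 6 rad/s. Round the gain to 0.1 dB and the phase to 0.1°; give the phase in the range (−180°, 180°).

14.6 dB, -69.8°

At ω = 6 rad/s:
pole (1 + j6·0.25) = 1 + j1.5 → |·| ≈ 1.8028, ∠ ≈ 56.31°
pole (1 + j6·0.04) = 1 + j0.24 → |·| ≈ 1.0284, ∠ ≈ 13.50°
|T| = 10 · 1 / (1.8028 · 1.0284) ≈ 5.3937
Gain = 20 log₁₀(5.3937) ≈ 14.64 dB
∠T = (0°) − (56.31° + 13.50°) = -69.81°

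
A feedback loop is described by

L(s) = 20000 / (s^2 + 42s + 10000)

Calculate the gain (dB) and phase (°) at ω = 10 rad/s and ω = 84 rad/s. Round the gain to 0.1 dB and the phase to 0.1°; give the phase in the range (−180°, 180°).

ω = 10: 6.1 dB, -2.4°; ω = 84: 12.8 dB, -50.2°

At s = jω = j10:
quadratic: (j10)² + 42·j10 + 10000 = 9900 + j420 → |·| ≈ 9908.9, ∠ ≈ 2.43°
|L| = 20000 / 9908.9 ≈ 2.0184
Gain = 20 log₁₀(2.0184) ≈ 6.10 dB
∠L = 0.00° − 2.43° = -2.43°

At s = jω = j84:
quadratic: (j84)² + 42·j84 + 10000 = 2944 + j3528 → |·| ≈ 4595, ∠ ≈ 50.16°
|L| = 20000 / 4595 ≈ 4.3526
Gain = 20 log₁₀(4.3526) ≈ 12.77 dB
∠L = 0.00° − 50.16° = -50.16°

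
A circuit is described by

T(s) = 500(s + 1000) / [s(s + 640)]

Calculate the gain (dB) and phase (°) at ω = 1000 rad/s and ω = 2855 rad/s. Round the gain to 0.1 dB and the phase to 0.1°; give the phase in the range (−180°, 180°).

At s = jω = j1000:
zero (s+1000): 1000 + j1000 → |·| = √(1000²+1000²) = √2000000 ≈ 1414.2, ∠ = arctan(1000/1000) ≈ 45.00°
pole (s+640): 640 + j1000 → |·| = √(640²+1000²) = √1409600 ≈ 1187.3, ∠ = arctan(1000/640) ≈ 57.38°
pole at origin: |s| = 1000, ∠ = 90.00° (in denominator)
|T| = 500 · 1414.2 / 1.1873e+06 ≈ 0.59555
Gain = 20 log₁₀(0.59555) ≈ -4.50 dB
∠T = 45.00° − 147.38° = -102.38°

At s = jω = j2855:
zero (s+1000): 1000 + j2855 → |·| = √(1000²+2855²) = √9151025 ≈ 3025.1, ∠ = arctan(2855/1000) ≈ 70.70°
pole (s+640): 640 + j2855 → |·| = √(640²+2855²) = √8560625 ≈ 2925.9, ∠ = arctan(2855/640) ≈ 77.36°
pole at origin: |s| = 2855, ∠ = 90.00° (in denominator)
|T| = 500 · 3025.1 / 8.3534e+06 ≈ 0.18107
Gain = 20 log₁₀(0.18107) ≈ -14.84 dB
∠T = 70.70° − 167.36° = -96.66°

ω = 1000: -4.5 dB, -102.4°; ω = 2855: -14.8 dB, -96.7°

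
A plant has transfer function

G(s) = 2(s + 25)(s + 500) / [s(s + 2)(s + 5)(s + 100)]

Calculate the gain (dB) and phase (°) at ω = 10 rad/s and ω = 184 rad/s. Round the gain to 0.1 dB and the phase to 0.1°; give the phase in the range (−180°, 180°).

ω = 10: -12.6 dB, 145.1°; ω = 184: -76.4 dB, 133.2°

At s = jω = j10:
zero (s+25): 25 + j10 → |·| = √(25²+10²) = √725 ≈ 26.926, ∠ = arctan(10/25) ≈ 21.80°
zero (s+500): 500 + j10 → |·| = √(500²+10²) = √250100 ≈ 500.1, ∠ = arctan(10/500) ≈ 1.15°
pole (s+2): 2 + j10 → |·| = √(2²+10²) = √104 ≈ 10.198, ∠ = arctan(10/2) ≈ 78.69°
pole (s+5): 5 + j10 → |·| = √(5²+10²) = √125 ≈ 11.18, ∠ = arctan(10/5) ≈ 63.43°
pole (s+100): 100 + j10 → |·| = √(100²+10²) = √10100 ≈ 100.5, ∠ = arctan(10/100) ≈ 5.71°
pole at origin: |s| = 10, ∠ = 90.00° (in denominator)
|G| = 2 · 13466 / 1.1458e+05 ≈ 0.23505
Gain = 20 log₁₀(0.23505) ≈ -12.58 dB
∠G = 22.95° − 237.83° = -214.88° ≡ 145.12° (principal value)

At s = jω = j184:
zero (s+25): 25 + j184 → |·| = √(25²+184²) = √34481 ≈ 185.69, ∠ = arctan(184/25) ≈ 82.26°
zero (s+500): 500 + j184 → |·| = √(500²+184²) = √283856 ≈ 532.78, ∠ = arctan(184/500) ≈ 20.20°
pole (s+2): 2 + j184 → |·| = √(2²+184²) = √33860 ≈ 184.01, ∠ = arctan(184/2) ≈ 89.38°
pole (s+5): 5 + j184 → |·| = √(5²+184²) = √33881 ≈ 184.07, ∠ = arctan(184/5) ≈ 88.44°
pole (s+100): 100 + j184 → |·| = √(100²+184²) = √43856 ≈ 209.42, ∠ = arctan(184/100) ≈ 61.48°
pole at origin: |s| = 184, ∠ = 90.00° (in denominator)
|G| = 2 · 98932 / 1.3051e+09 ≈ 0.00015161
Gain = 20 log₁₀(0.00015161) ≈ -76.39 dB
∠G = 102.46° − 329.30° = -226.84° ≡ 133.16° (principal value)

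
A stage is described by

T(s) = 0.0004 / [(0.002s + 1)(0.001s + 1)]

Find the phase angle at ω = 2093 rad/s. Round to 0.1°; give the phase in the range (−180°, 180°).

-141.0°

At ω = 2093 rad/s:
pole (1 + j2093·0.002) = 1 + j4.186 → |·| ≈ 4.3038, ∠ ≈ 76.56°
pole (1 + j2093·0.001) = 1 + j2.093 → |·| ≈ 2.3196, ∠ ≈ 64.46°
∠T = (0°) − (76.56° + 64.46°) = -141.02°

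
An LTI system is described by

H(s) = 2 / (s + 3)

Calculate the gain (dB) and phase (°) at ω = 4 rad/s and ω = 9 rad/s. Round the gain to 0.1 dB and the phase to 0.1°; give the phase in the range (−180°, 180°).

Substitute s = j4:
Numerator: 2 = 2 + j0
Denominator: (j4) + 3 = 3 + j4
|N| = √(2² + 0²) ≈ 2, ∠N ≈ 0.00°
|D| = √(3² + 4²) ≈ 5, ∠D ≈ 53.13°
|H| = 2 / 5 ≈ 0.4
Gain = 20 log₁₀(0.4) ≈ -7.96 dB
∠H = 0.00° − 53.13° = -53.13°

Substitute s = j9:
Numerator: 2 = 2 + j0
Denominator: (j9) + 3 = 3 + j9
|N| = √(2² + 0²) ≈ 2, ∠N ≈ 0.00°
|D| = √(3² + 9²) ≈ 9.4868, ∠D ≈ 71.57°
|H| = 2 / 9.4868 ≈ 0.21082
Gain = 20 log₁₀(0.21082) ≈ -13.52 dB
∠H = 0.00° − 71.57° = -71.57°

ω = 4: -8.0 dB, -53.1°; ω = 9: -13.5 dB, -71.6°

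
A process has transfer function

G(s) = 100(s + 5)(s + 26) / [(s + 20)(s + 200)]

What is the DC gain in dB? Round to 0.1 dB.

G(0) = 100·5·26 / (20·200) = 3.25
20 log₁₀(3.25) ≈ 10.24 dB

10.2 dB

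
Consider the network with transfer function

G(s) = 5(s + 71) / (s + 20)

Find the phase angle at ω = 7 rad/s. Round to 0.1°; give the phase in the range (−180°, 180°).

At s = jω = j7:
zero (s+71): 71 + j7 → |·| = √(71²+7²) = √5090 ≈ 71.344, ∠ = arctan(7/71) ≈ 5.63°
pole (s+20): 20 + j7 → |·| = √(20²+7²) = √449 ≈ 21.19, ∠ = arctan(7/20) ≈ 19.29°
∠G = 5.63° − 19.29° = -13.66°

-13.7°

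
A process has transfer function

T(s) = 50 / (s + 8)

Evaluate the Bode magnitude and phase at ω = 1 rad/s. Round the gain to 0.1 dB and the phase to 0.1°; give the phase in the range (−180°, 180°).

15.9 dB, -7.1°

Substitute s = j1:
Numerator: 50 = 50 + j0
Denominator: (j1) + 8 = 8 + j1
|N| = √(50² + 0²) ≈ 50, ∠N ≈ 0.00°
|D| = √(8² + 1²) ≈ 8.0623, ∠D ≈ 7.13°
|T| = 50 / 8.0623 ≈ 6.2017
Gain = 20 log₁₀(6.2017) ≈ 15.85 dB
∠T = 0.00° − 7.13° = -7.13°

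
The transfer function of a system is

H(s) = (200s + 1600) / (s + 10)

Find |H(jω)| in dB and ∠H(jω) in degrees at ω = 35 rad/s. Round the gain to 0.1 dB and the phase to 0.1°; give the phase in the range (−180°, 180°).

45.9 dB, 3.1°

Substitute s = j35:
Numerator: 200(j35) + 1600 = 1600 + j7000
Denominator: (j35) + 10 = 10 + j35
|N| = √(1600² + 7000²) ≈ 7180.5, ∠N ≈ 77.12°
|D| = √(10² + 35²) ≈ 36.401, ∠D ≈ 74.05°
|H| = 7180.5 / 36.401 ≈ 197.26
Gain = 20 log₁₀(197.26) ≈ 45.90 dB
∠H = 77.12° − 74.05° = 3.07°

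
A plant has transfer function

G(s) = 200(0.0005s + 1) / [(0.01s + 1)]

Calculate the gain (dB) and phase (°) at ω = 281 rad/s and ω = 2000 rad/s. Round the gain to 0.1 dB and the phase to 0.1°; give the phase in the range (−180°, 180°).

At ω = 281 rad/s:
zero (1 + j281·0.0005) = 1 + j0.1405 → |·| ≈ 1.0098, ∠ ≈ 8.00°
pole (1 + j281·0.01) = 1 + j2.81 → |·| ≈ 2.9826, ∠ ≈ 70.41°
|G| = 200 · 1.0098 / (2.9826) ≈ 67.713
Gain = 20 log₁₀(67.713) ≈ 36.61 dB
∠G = (8.00°) − (70.41°) = -62.41°

At ω = 2000 rad/s:
zero (1 + j2000·0.0005) = 1 + j1 → |·| ≈ 1.4142, ∠ ≈ 45.00°
pole (1 + j2000·0.01) = 1 + j20 → |·| ≈ 20.025, ∠ ≈ 87.14°
|G| = 200 · 1.4142 / (20.025) ≈ 14.124
Gain = 20 log₁₀(14.124) ≈ 23.00 dB
∠G = (45.00°) − (87.14°) = -42.14°

ω = 281: 36.6 dB, -62.4°; ω = 2000: 23.0 dB, -42.1°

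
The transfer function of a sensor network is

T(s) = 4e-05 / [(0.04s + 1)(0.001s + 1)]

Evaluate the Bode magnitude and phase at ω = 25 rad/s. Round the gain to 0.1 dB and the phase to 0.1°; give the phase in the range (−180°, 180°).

-91.0 dB, -46.4°

At ω = 25 rad/s:
pole (1 + j25·0.04) = 1 + j1 → |·| ≈ 1.4142, ∠ ≈ 45.00°
pole (1 + j25·0.001) = 1 + j0.025 → |·| ≈ 1.0003, ∠ ≈ 1.43°
|T| = 4e-05 · 1 / (1.4142 · 1.0003) ≈ 2.8276e-05
Gain = 20 log₁₀(2.8276e-05) ≈ -90.97 dB
∠T = (0°) − (45.00° + 1.43°) = -46.43°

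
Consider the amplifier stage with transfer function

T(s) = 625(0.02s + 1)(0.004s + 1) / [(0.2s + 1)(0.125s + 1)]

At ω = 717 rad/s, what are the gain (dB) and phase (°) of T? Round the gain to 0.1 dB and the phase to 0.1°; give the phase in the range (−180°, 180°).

6.5 dB, -22.2°

At ω = 717 rad/s:
zero (1 + j717·0.02) = 1 + j14.34 → |·| ≈ 14.375, ∠ ≈ 86.01°
zero (1 + j717·0.004) = 1 + j2.868 → |·| ≈ 3.0373, ∠ ≈ 70.78°
pole (1 + j717·0.2) = 1 + j143.4 → |·| ≈ 143.4, ∠ ≈ 89.60°
pole (1 + j717·0.125) = 1 + j89.625 → |·| ≈ 89.631, ∠ ≈ 89.36°
|T| = 625 · 14.375 · 3.0373 / (143.4 · 89.631) ≈ 2.1231
Gain = 20 log₁₀(2.1231) ≈ 6.54 dB
∠T = (86.01° + 70.78°) − (89.60° + 89.36°) = -22.17°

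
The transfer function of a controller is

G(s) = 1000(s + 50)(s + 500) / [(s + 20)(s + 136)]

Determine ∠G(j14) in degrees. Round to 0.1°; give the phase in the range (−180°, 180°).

-23.6°

At s = jω = j14:
zero (s+50): 50 + j14 → |·| = √(50²+14²) = √2696 ≈ 51.923, ∠ = arctan(14/50) ≈ 15.64°
zero (s+500): 500 + j14 → |·| = √(500²+14²) = √250196 ≈ 500.2, ∠ = arctan(14/500) ≈ 1.60°
pole (s+20): 20 + j14 → |·| = √(20²+14²) = √596 ≈ 24.413, ∠ = arctan(14/20) ≈ 34.99°
pole (s+136): 136 + j14 → |·| = √(136²+14²) = √18692 ≈ 136.72, ∠ = arctan(14/136) ≈ 5.88°
∠G = 17.24° − 40.87° = -23.63°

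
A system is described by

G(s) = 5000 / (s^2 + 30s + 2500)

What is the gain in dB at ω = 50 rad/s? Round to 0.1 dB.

10.5 dB

At s = jω = j50:
quadratic: (j50)² + 30·j50 + 2500 = 0 + j1500 → |·| ≈ 1500, ∠ ≈ 90.00°
|G| = 5000 / 1500 ≈ 3.3333
Gain = 20 log₁₀(3.3333) ≈ 10.46 dB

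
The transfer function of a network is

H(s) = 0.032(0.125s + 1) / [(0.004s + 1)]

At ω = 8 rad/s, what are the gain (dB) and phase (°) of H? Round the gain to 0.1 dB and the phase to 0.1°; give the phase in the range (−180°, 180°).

At ω = 8 rad/s:
zero (1 + j8·0.125) = 1 + j1 → |·| ≈ 1.4142, ∠ ≈ 45.00°
pole (1 + j8·0.004) = 1 + j0.032 → |·| ≈ 1.0005, ∠ ≈ 1.83°
|H| = 0.032 · 1.4142 / (1.0005) ≈ 0.045232
Gain = 20 log₁₀(0.045232) ≈ -26.89 dB
∠H = (45.00°) − (1.83°) = 43.17°

-26.9 dB, 43.2°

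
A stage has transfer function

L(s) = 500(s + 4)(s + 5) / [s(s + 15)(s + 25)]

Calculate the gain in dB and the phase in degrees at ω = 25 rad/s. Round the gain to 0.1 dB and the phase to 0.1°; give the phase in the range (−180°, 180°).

22.0 dB, -34.4°

At s = jω = j25:
zero (s+4): 4 + j25 → |·| = √(4²+25²) = √641 ≈ 25.318, ∠ = arctan(25/4) ≈ 80.91°
zero (s+5): 5 + j25 → |·| = √(5²+25²) = √650 ≈ 25.495, ∠ = arctan(25/5) ≈ 78.69°
pole (s+15): 15 + j25 → |·| = √(15²+25²) = √850 ≈ 29.155, ∠ = arctan(25/15) ≈ 59.04°
pole (s+25): 25 + j25 → |·| = √(25²+25²) = √1250 ≈ 35.355, ∠ = arctan(25/25) ≈ 45.00°
pole at origin: |s| = 25, ∠ = 90.00° (in denominator)
|L| = 500 · 645.48 / 25769 ≈ 12.524
Gain = 20 log₁₀(12.524) ≈ 21.95 dB
∠L = 159.60° − 194.04° = -34.44°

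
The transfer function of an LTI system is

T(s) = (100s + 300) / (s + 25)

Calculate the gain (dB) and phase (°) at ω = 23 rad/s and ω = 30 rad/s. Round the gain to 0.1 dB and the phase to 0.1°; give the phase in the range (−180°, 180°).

Substitute s = j23:
Numerator: 100(j23) + 300 = 300 + j2300
Denominator: (j23) + 25 = 25 + j23
|N| = √(300² + 2300²) ≈ 2319.5, ∠N ≈ 82.57°
|D| = √(25² + 23²) ≈ 33.971, ∠D ≈ 42.61°
|T| = 2319.5 / 33.971 ≈ 68.279
Gain = 20 log₁₀(68.279) ≈ 36.69 dB
∠T = 82.57° − 42.61° = 39.96°

Substitute s = j30:
Numerator: 100(j30) + 300 = 300 + j3000
Denominator: (j30) + 25 = 25 + j30
|N| = √(300² + 3000²) ≈ 3015, ∠N ≈ 84.29°
|D| = √(25² + 30²) ≈ 39.051, ∠D ≈ 50.19°
|T| = 3015 / 39.051 ≈ 77.207
Gain = 20 log₁₀(77.207) ≈ 37.75 dB
∠T = 84.29° − 50.19° = 34.10°

ω = 23: 36.7 dB, 40.0°; ω = 30: 37.8 dB, 34.1°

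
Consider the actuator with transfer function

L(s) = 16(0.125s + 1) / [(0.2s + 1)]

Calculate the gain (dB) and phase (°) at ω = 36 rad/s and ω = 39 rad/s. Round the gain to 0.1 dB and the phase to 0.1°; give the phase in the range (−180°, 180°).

At ω = 36 rad/s:
zero (1 + j36·0.125) = 1 + j4.5 → |·| ≈ 4.6098, ∠ ≈ 77.47°
pole (1 + j36·0.2) = 1 + j7.2 → |·| ≈ 7.2691, ∠ ≈ 82.09°
|L| = 16 · 4.6098 / (7.2691) ≈ 10.147
Gain = 20 log₁₀(10.147) ≈ 20.13 dB
∠L = (77.47°) − (82.09°) = -4.62°

At ω = 39 rad/s:
zero (1 + j39·0.125) = 1 + j4.875 → |·| ≈ 4.9765, ∠ ≈ 78.41°
pole (1 + j39·0.2) = 1 + j7.8 → |·| ≈ 7.8638, ∠ ≈ 82.69°
|L| = 16 · 4.9765 / (7.8638) ≈ 10.125
Gain = 20 log₁₀(10.125) ≈ 20.11 dB
∠L = (78.41°) − (82.69°) = -4.28°

ω = 36: 20.1 dB, -4.6°; ω = 39: 20.1 dB, -4.3°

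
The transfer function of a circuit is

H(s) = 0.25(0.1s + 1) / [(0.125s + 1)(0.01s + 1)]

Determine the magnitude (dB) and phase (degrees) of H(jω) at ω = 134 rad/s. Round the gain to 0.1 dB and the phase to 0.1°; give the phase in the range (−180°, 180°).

-18.4 dB, -54.1°

At ω = 134 rad/s:
zero (1 + j134·0.1) = 1 + j13.4 → |·| ≈ 13.437, ∠ ≈ 85.73°
pole (1 + j134·0.125) = 1 + j16.75 → |·| ≈ 16.78, ∠ ≈ 86.58°
pole (1 + j134·0.01) = 1 + j1.34 → |·| ≈ 1.672, ∠ ≈ 53.27°
|H| = 0.25 · 13.437 / (16.78 · 1.672) ≈ 0.11973
Gain = 20 log₁₀(0.11973) ≈ -18.44 dB
∠H = (85.73°) − (86.58° + 53.27°) = -54.12°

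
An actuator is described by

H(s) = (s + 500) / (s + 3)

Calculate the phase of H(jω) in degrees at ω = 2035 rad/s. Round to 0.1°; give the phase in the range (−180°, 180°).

At s = jω = j2035:
zero (s+500): 500 + j2035 → |·| = √(500²+2035²) = √4391225 ≈ 2095.5, ∠ = arctan(2035/500) ≈ 76.20°
pole (s+3): 3 + j2035 → |·| = √(3²+2035²) = √4141234 ≈ 2035, ∠ = arctan(2035/3) ≈ 89.92°
∠H = 76.20° − 89.92° = -13.72°

-13.7°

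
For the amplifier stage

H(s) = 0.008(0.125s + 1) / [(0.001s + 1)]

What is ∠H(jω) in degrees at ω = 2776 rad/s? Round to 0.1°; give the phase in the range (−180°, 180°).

At ω = 2776 rad/s:
zero (1 + j2776·0.125) = 1 + j347 → |·| ≈ 347, ∠ ≈ 89.83°
pole (1 + j2776·0.001) = 1 + j2.776 → |·| ≈ 2.9506, ∠ ≈ 70.19°
∠H = (89.83°) − (70.19°) = 19.64°

19.6°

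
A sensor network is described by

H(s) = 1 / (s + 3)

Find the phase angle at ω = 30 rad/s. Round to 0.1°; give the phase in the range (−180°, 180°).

-84.3°

Substitute s = j30:
Numerator: 1 = 1 + j0
Denominator: (j30) + 3 = 3 + j30
|N| = √(1² + 0²) ≈ 1, ∠N ≈ 0.00°
|D| = √(3² + 30²) ≈ 30.15, ∠D ≈ 84.29°
∠H = 0.00° − 84.29° = -84.29°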